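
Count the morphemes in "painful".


Word: "painful"
Morphemes: pain | -ful
Each morpheme carries meaning
= 2 morphemes


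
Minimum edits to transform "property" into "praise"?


Word 1: "property" (length 8)
Word 2: "praise" (length 6)
One optimal edit sequence (insert/delete/substitute each cost 1):
  1. keep 'p'
  2. keep 'r'
  3. delete 'o'  (+1)
  4. delete 'p'  (+1)
  5. substitute 'e' -> 'a'  (+1)
  6. substitute 'r' -> 'i'  (+1)
  7. substitute 't' -> 's'  (+1)
  8. substitute 'y' -> 'e'  (+1)
Total edit operations: 6
Edit distance = 6


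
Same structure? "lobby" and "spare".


Pattern of "lobby": [0, 1, 2, 2, 3]
Pattern of "spare": [0, 1, 2, 3, 4]
Patterns do not match
Same pattern = No


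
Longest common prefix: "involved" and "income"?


Word 1: "involved"
Word 2: "income"
Comparing from start:
  Pos 0: 'i' == 'i'
  Pos 1: 'n' == 'n'
  Pos 2: 'v' != 'c' (stop)
LCP = "in" (length 2)


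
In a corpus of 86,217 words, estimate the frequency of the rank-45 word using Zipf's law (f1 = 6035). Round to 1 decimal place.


Zipf's law: f(r) = f(1) / r
f(1) = 6035
f(45) = 6035 / 45
= 134.1 occurrences


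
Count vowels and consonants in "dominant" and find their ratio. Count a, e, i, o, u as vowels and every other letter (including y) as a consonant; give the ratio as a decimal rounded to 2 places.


Word: "dominant"
Vowels (a,e,i,o,u): 3
Consonants: 5
Ratio = 3/5
= 0.60


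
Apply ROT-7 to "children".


Word: "children"
Shift: 7
Each letter → (letter + shift) mod 26:
  'c' (2) + 7 = 9 → 'j'
  'h' (7) + 7 = 14 → 'o'
  'i' (8) + 7 = 15 → 'p'
  'l' (11) + 7 = 18 → 's'
  'd' (3) + 7 = 10 → 'k'
  'r' (17) + 7 = 24 → 'y'
  'e' (4) + 7 = 11 → 'l'
  'n' (13) + 7 = 20 → 'u'
Result = "jopskylu"


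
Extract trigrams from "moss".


Word: "moss" (length 4)
Number of trigrams = 4 - 3 + 1 = 2
  Position 0: "mos"
  Position 1: "oss"
Trigrams = "mos", "oss"


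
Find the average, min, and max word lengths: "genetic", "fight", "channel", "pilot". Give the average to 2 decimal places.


Lengths: "genetic"=7, "fight"=5, "channel"=7, "pilot"=5
Sum = 24, Count = 4
Average = 24/4 = 6.00
= avg=6.00, min=5, max=7


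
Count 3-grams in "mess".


Word: "mess" (length 4)
Number of 3-grams = length - 3 + 1 = 4 - 3 + 1
= 2


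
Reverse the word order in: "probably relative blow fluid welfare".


Original: "probably relative blow fluid welfare"
Words (1..n): probably | relative | blow | fluid | welfare
Reversed (n..1): welfare | fluid | blow | relative | probably
Result = "welfare fluid blow relative probably"


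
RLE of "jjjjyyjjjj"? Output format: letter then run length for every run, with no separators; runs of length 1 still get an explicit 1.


String: "jjjjyyjjjj"
Scanning for consecutive runs:
  'j' x 4
  'y' x 2
  'j' x 4
RLE = "j4y2j4"


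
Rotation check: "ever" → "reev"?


Word: "ever", Candidate: "reev"
Method: check if candidate is substring of word+word
"everever" contains "reev"? No
Is rotation = No


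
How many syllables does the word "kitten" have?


Word: "kitten"
Syllable breakdown: kit / ten
Counting: 2 parts
= 2 syllables


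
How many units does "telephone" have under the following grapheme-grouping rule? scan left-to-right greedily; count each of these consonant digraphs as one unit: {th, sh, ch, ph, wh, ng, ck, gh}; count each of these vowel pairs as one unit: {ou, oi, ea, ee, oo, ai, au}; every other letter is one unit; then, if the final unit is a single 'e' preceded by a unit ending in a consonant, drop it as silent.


Word: "telephone" (9 letters)
Left-to-right scan:
  [1] 't' (letter)
  [2] 'e' (letter)
  [3] 'l' (letter)
  [4] 'e' (letter)
  [5] 'ph' (digraph)
  [6] 'o' (letter)
  [7] 'n' (letter)
  [8] 'e' (letter)
Units from scan: 8
Final unit is 'e' after a consonant -> drop as silent (-1)
Sound units = 7 units


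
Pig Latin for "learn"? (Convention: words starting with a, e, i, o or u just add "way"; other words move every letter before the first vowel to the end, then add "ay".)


Word: "learn"
Starts with consonant(s) → move to end, add 'ay'
Consonant cluster: "l"
Pig Latin = "earnlay"


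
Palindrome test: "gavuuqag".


Word: "gavuuqag"
Reversed: "gaquuvag"
Forward == Backward? gavuuqag != gaquuvag
Palindrome = No


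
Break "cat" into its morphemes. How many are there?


Word: "cat"
Morphemes: cat
Each morpheme carries meaning
= 1 morpheme


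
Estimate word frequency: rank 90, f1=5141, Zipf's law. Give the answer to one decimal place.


Zipf's law: f(r) = f(1) / r
f(1) = 5141
f(90) = 5141 / 90
= 57.1 occurrences


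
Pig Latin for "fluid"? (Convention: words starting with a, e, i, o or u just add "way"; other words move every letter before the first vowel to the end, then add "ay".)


Word: "fluid"
Starts with consonant(s) → move to end, add 'ay'
Consonant cluster: "fl"
Pig Latin = "uidflay"


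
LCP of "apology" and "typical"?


Word 1: "apology"
Word 2: "typical"
Comparing from start:
  Pos 0: 'a' != 't' (stop)
LCP = "" (length 0)


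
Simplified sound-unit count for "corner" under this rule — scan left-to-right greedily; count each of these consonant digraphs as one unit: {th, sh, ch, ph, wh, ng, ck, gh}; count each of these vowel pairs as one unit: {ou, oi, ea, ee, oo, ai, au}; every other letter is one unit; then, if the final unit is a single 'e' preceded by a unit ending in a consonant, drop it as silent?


Word: "corner" (6 letters)
Left-to-right scan:
  1. 'c' (letter)
  2. 'o' (letter)
  3. 'r' (letter)
  4. 'n' (letter)
  5. 'e' (letter)
  6. 'r' (letter)
Units from scan: 6
Sound units = 6 units


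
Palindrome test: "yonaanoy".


Word: "yonaanoy"
Reversed: "yonaanoy"
Forward == Backward? yonaanoy == yonaanoy
Palindrome = Yes


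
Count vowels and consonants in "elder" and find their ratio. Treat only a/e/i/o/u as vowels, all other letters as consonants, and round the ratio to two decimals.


Word: "elder"
Vowels (a,e,i,o,u): 2
Consonants: 3
Ratio = 2/3
= 0.67


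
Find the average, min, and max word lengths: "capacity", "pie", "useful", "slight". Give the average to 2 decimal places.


Lengths: "capacity"=8, "pie"=3, "useful"=6, "slight"=6
Sum = 23, Count = 4
Average = 23/4 = 5.75
= avg=5.75, min=3, max=8


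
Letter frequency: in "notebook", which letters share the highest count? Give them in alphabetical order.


Word: "notebook"
Letter counts:
  'b': 1
  'e': 1
  'k': 1
  'n': 1
  'o': 3
  't': 1
Maximum count = 3
Most frequent = 'o' (3 times each)


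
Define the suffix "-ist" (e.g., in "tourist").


Suffix: -ist
Example: tourist (tour + -ist)
Meaning = one who practices


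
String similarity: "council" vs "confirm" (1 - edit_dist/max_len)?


Word 1: "council" (length 7)
Word 2: "confirm" (length 7)
One optimal edit sequence:
  1. keep 'c'
  2. keep 'o'
  3. delete 'u'  (+1)
  4. keep 'n'
  5. substitute 'c' -> 'f'  (+1)
  6. keep 'i'
  7. insert 'r'  (+1)
  8. substitute 'l' -> 'm'  (+1)
Edit distance = 4
Max length = max(7, 7) = 7
Similarity = 1 - 4/7
= 0.4286


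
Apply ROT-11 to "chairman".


Word: "chairman"
Shift: 11
Each letter → (letter + shift) mod 26:
  'c' (2) + 11 = 13 → 'n'
  'h' (7) + 11 = 18 → 's'
  'a' (0) + 11 = 11 → 'l'
  'i' (8) + 11 = 19 → 't'
  'r' (17) + 11 = 2 → 'c'
  'm' (12) + 11 = 23 → 'x'
  'a' (0) + 11 = 11 → 'l'
  'n' (13) + 11 = 24 → 'y'
Result = "nsltcxly"


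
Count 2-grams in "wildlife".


Word: "wildlife" (length 8)
Number of 2-grams = length - 2 + 1 = 8 - 2 + 1
= 7


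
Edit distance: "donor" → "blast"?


Word 1: "donor" (length 5)
Word 2: "blast" (length 5)
One optimal edit sequence (insert/delete/substitute each cost 1):
  1. substitute 'd' -> 'b'  (+1)
  2. substitute 'o' -> 'l'  (+1)
  3. substitute 'n' -> 'a'  (+1)
  4. substitute 'o' -> 's'  (+1)
  5. substitute 'r' -> 't'  (+1)
Total edit operations: 5
Edit distance = 5


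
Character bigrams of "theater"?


Word: "theater" (length 7)
Number of bigrams = 7 - 2 + 1 = 6
  Position 0: "th"
  Position 1: "he"
  Position 2: "ea"
  Position 3: "at"
  Position 4: "te"
  Position 5: "er"
Bigrams = "th", "he", "ea", "at", "te", "er"


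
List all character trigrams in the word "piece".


Word: "piece" (length 5)
Number of trigrams = 5 - 3 + 1 = 3
  Position 0: "pie"
  Position 1: "iec"
  Position 2: "ece"
Trigrams = "pie", "iec", "ece"


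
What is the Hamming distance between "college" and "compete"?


Comparing character by character (same length = 7):
  Pos 0: 'c' vs 'c' =
  Pos 1: 'o' vs 'o' =
  Pos 2: 'l' vs 'm' !=
  Pos 3: 'l' vs 'p' !=
  Pos 4: 'e' vs 'e' =
  Pos 5: 'g' vs 't' !=
  Pos 6: 'e' vs 'e' =
Hamming distance = 3


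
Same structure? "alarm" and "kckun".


Pattern of "alarm": [0, 1, 0, 2, 3]
Pattern of "kckun": [0, 1, 0, 2, 3]
Patterns match
Same pattern = Yes


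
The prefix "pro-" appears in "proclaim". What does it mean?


Prefix: pro-
As in: proclaim -> pro- + claim
Meaning = forward / in favor of


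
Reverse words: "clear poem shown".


Original: "clear poem shown"
Words (1..n): clear | poem | shown
Reversed (n..1): shown | poem | clear
Result = "shown poem clear"


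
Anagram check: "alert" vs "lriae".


Word 1: "alert" → sorted: aelrt
Word 2: "lriae" → sorted: aeilr
Same letters? aelrt != aeilr
Anagram = No


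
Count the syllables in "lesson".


Word: "lesson"
Syllable breakdown: les | son
Counting: 2 parts
= 2 syllables


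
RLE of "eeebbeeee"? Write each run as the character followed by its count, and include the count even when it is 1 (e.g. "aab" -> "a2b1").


String: "eeebbeeee"
Scanning for consecutive runs:
  'e' x 3
  'b' x 2
  'e' x 4
RLE = "e3b2e4"


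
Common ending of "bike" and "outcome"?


Word 1: "bike"
Word 2: "outcome"
Comparing from end:
  Pos -1: 'e' == 'e'
  Pos -2: 'k' != 'm' (stop)
LCS = "e" (length 1)


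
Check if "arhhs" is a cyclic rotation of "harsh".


Word: "harsh", Candidate: "arhhs"
Method: check if candidate is substring of word+word
"harshharsh" contains "arhhs"? No
Is rotation = No


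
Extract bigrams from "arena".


Word: "arena" (length 5)
Number of bigrams = 5 - 2 + 1 = 4
  Position 0: "ar"
  Position 1: "re"
  Position 2: "en"
  Position 3: "na"
Bigrams = "ar", "re", "en", "na"


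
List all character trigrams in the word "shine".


Word: "shine" (length 5)
Number of trigrams = 5 - 3 + 1 = 3
  Position 0: "shi"
  Position 1: "hin"
  Position 2: "ine"
Trigrams = "shi", "hin", "ine"


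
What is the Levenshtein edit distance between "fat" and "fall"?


Word 1: "fat" (length 3)
Word 2: "fall" (length 4)
One optimal edit sequence (insert/delete/substitute each cost 1):
  1. keep 'f'
  2. keep 'a'
  3. insert 'l'  (+1)
  4. substitute 't' -> 'l'  (+1)
Total edit operations: 2
Edit distance = 2


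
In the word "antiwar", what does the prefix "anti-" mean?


Prefix: anti-
Example: antiwar = anti- + war
Meaning = against


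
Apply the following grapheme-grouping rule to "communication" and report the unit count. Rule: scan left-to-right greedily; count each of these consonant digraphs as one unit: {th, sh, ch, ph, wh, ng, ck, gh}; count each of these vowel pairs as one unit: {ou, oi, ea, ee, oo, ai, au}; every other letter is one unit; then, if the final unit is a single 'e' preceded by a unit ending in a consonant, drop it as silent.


Word: "communication" (13 letters)
Left-to-right scan:
  [1] 'c' (letter)
  [2] 'o' (letter)
  [3] 'm' (letter)
  [4] 'm' (letter)
  [5] 'u' (letter)
  [6] 'n' (letter)
  [7] 'i' (letter)
  [8] 'c' (letter)
  [9] 'a' (letter)
  [10] 't' (letter)
  [11] 'i' (letter)
  [12] 'o' (letter)
  [13] 'n' (letter)
Units from scan: 13
Sound units = 13 units


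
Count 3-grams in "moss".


Word: "moss" (length 4)
Number of 3-grams = length - 3 + 1 = 4 - 3 + 1
= 2


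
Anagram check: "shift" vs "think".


Word 1: "shift" → sorted: fhist
Word 2: "think" → sorted: hiknt
Same letters? fhist != hiknt
Anagram = No


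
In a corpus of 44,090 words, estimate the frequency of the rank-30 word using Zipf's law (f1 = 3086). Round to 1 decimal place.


Zipf's law: f(r) = f(1) / r
f(1) = 3086
f(30) = 3086 / 30
= 102.9 occurrences


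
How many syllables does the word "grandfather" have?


Word: "grandfather"
Syllable breakdown: grand-fa-ther
Counting: 3 parts
= 3 syllables


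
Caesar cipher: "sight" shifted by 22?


Word: "sight"
Shift: 22
Each letter → (letter + shift) mod 26:
  's' (18) + 22 = 14 → 'o'
  'i' (8) + 22 = 4 → 'e'
  'g' (6) + 22 = 2 → 'c'
  'h' (7) + 22 = 3 → 'd'
  't' (19) + 22 = 15 → 'p'
Result = "oecdp"


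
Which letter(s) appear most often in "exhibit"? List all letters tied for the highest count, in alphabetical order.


Word: "exhibit"
Letter counts:
  'b': 1
  'e': 1
  'h': 1
  'i': 2
  't': 1
  'x': 1
Maximum count = 2
Most frequent = 'i' (2 times each)


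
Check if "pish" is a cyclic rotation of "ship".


Word: "ship", Candidate: "pish"
Method: check if candidate is substring of word+word
"shipship" contains "pish"? No
Is rotation = No


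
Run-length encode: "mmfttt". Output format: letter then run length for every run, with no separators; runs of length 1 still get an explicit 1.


String: "mmfttt"
Scanning for consecutive runs:
  'm' x 2
  'f' x 1
  't' x 3
RLE = "m2f1t3"


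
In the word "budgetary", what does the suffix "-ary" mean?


Suffix: -ary
Example: budgetary = budget + -ary
Meaning = relating to


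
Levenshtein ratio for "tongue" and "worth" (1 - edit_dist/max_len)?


Word 1: "tongue" (length 6)
Word 2: "worth" (length 5)
One optimal edit sequence:
  1. substitute 't' -> 'w'  (+1)
  2. keep 'o'
  3. delete 'n'  (+1)
  4. substitute 'g' -> 'r'  (+1)
  5. substitute 'u' -> 't'  (+1)
  6. substitute 'e' -> 'h'  (+1)
Edit distance = 5
Max length = max(6, 5) = 6
Similarity = 1 - 5/6
= 0.1667


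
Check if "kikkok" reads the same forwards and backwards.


Word: "kikkok"
Reversed: "kokkik"
Forward == Backward? kikkok != kokkik
Palindrome = No


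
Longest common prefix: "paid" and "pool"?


Word 1: "paid"
Word 2: "pool"
Comparing from start:
  Pos 0: 'p' == 'p'
  Pos 1: 'a' != 'o' (stop)
LCP = "p" (length 1)


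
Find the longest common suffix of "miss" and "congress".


Word 1: "miss"
Word 2: "congress"
Comparing from end:
  Pos -1: 's' == 's'
  Pos -2: 's' == 's'
  Pos -3: 'i' != 'e' (stop)
LCS = "ss" (length 2)


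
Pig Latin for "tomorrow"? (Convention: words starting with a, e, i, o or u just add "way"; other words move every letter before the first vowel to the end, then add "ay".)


Word: "tomorrow"
Starts with consonant(s) → move to end, add 'ay'
Consonant cluster: "t"
Pig Latin = "omorrowtay"


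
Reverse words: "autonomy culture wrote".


Original: "autonomy culture wrote"
Words (1..n): autonomy | culture | wrote
Reversed (n..1): wrote | culture | autonomy
Result = "wrote culture autonomy"


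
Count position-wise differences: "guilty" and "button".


Comparing character by character (same length = 6):
  Pos 0: 'g' vs 'b' !=
  Pos 1: 'u' vs 'u' =
  Pos 2: 'i' vs 't' !=
  Pos 3: 'l' vs 't' !=
  Pos 4: 't' vs 'o' !=
  Pos 5: 'y' vs 'n' !=
Hamming distance = 5


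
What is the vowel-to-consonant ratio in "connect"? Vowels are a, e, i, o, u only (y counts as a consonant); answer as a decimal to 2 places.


Word: "connect"
Vowels (a,e,i,o,u): 2
Consonants: 5
Ratio = 2/5
= 0.40


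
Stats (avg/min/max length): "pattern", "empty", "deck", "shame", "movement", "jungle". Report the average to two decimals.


Lengths: "pattern"=7, "empty"=5, "deck"=4, "shame"=5, "movement"=8, "jungle"=6
Sum = 35, Count = 6
Average = 35/6 = 5.83
= avg=5.83, min=4, max=8


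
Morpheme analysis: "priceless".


Word: "priceless"
Morphemes: price + -less
Each morpheme carries meaning
= 2 morphemes


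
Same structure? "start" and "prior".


Pattern of "start": [0, 1, 2, 3, 1]
Pattern of "prior": [0, 1, 2, 3, 1]
Patterns match
Same pattern = Yes


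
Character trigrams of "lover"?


Word: "lover" (length 5)
Number of trigrams = 5 - 3 + 1 = 3
  Position 0: "lov"
  Position 1: "ove"
  Position 2: "ver"
Trigrams = "lov", "ove", "ver"


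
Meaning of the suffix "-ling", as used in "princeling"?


Suffix: -ling
Example: princeling (prince + -ling)
Meaning = small / young


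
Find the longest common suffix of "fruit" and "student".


Word 1: "fruit"
Word 2: "student"
Comparing from end:
  Pos -1: 't' == 't'
  Pos -2: 'i' != 'n' (stop)
LCS = "t" (length 1)


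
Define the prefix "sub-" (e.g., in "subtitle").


Prefix: sub-
Example: subtitle (sub- + title)
Meaning = under / below


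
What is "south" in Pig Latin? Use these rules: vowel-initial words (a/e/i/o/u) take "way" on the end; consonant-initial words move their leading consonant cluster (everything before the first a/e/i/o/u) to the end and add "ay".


Word: "south"
Starts with consonant(s) → move to end, add 'ay'
Consonant cluster: "s"
Pig Latin = "outhsay"


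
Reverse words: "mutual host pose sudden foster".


Original: "mutual host pose sudden foster"
Words (1..n): mutual | host | pose | sudden | foster
Reversed (n..1): foster | sudden | pose | host | mutual
Result = "foster sudden pose host mutual"


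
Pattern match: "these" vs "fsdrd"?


Pattern of "these": [0, 1, 2, 3, 2]
Pattern of "fsdrd": [0, 1, 2, 3, 2]
Patterns match
Same pattern = Yes


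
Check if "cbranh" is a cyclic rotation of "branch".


Word: "branch", Candidate: "cbranh"
Method: check if candidate is substring of word+word
"branchbranch" contains "cbranh"? No
Is rotation = No


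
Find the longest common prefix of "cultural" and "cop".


Word 1: "cultural"
Word 2: "cop"
Comparing from start:
  Pos 0: 'c' == 'c'
  Pos 1: 'u' != 'o' (stop)
LCP = "c" (length 1)


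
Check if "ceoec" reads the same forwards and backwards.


Word: "ceoec"
Reversed: "ceoec"
Forward == Backward? ceoec == ceoec
Palindrome = Yes


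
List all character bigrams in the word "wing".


Word: "wing" (length 4)
Number of bigrams = 4 - 2 + 1 = 3
  Position 0: "wi"
  Position 1: "in"
  Position 2: "ng"
Bigrams = "wi", "in", "ng"


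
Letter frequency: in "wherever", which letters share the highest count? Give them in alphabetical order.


Word: "wherever"
Letter counts:
  'e': 3
  'h': 1
  'r': 2
  'v': 1
  'w': 1
Maximum count = 3
Most frequent = 'e' (3 times each)


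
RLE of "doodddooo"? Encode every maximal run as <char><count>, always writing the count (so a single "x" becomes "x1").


String: "doodddooo"
Scanning for consecutive runs:
  'd' x 1
  'o' x 2
  'd' x 3
  'o' x 3
RLE = "d1o2d3o3"


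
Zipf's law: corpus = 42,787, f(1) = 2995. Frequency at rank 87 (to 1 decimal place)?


Zipf's law: f(r) = f(1) / r
f(1) = 2995
f(87) = 2995 / 87
= 34.4 occurrences


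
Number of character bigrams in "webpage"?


Word: "webpage" (length 7)
Number of 2-grams = length - 2 + 1 = 7 - 2 + 1
= 6


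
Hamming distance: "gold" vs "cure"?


Comparing character by character (same length = 4):
  Pos 0: 'g' vs 'c' !=
  Pos 1: 'o' vs 'u' !=
  Pos 2: 'l' vs 'r' !=
  Pos 3: 'd' vs 'e' !=
Hamming distance = 4


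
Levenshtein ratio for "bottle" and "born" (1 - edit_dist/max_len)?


Word 1: "bottle" (length 6)
Word 2: "born" (length 4)
One optimal edit sequence:
  1. keep 'b'
  2. keep 'o'
  3. delete 't'  (+1)
  4. delete 't'  (+1)
  5. substitute 'l' -> 'r'  (+1)
  6. substitute 'e' -> 'n'  (+1)
Edit distance = 4
Max length = max(6, 4) = 6
Similarity = 1 - 4/6
= 0.3333


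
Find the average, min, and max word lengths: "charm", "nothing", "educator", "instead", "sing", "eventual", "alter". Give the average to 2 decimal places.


Lengths: "charm"=5, "nothing"=7, "educator"=8, "instead"=7, "sing"=4, "eventual"=8, "alter"=5
Sum = 44, Count = 7
Average = 44/7 = 6.29
= avg=6.29, min=4, max=8


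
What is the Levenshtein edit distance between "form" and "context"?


Word 1: "form" (length 4)
Word 2: "context" (length 7)
One optimal edit sequence (insert/delete/substitute each cost 1):
  1. substitute 'f' -> 'c'  (+1)
  2. keep 'o'
  3. insert 'n'  (+1)
  4. insert 't'  (+1)
  5. insert 'e'  (+1)
  6. substitute 'r' -> 'x'  (+1)
  7. substitute 'm' -> 't'  (+1)
Total edit operations: 6
Edit distance = 6


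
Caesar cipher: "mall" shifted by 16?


Word: "mall"
Shift: 16
Each letter → (letter + shift) mod 26:
  'm' (12) + 16 = 2 → 'c'
  'a' (0) + 16 = 16 → 'q'
  'l' (11) + 16 = 1 → 'b'
  'l' (11) + 16 = 1 → 'b'
Result = "cqbb"


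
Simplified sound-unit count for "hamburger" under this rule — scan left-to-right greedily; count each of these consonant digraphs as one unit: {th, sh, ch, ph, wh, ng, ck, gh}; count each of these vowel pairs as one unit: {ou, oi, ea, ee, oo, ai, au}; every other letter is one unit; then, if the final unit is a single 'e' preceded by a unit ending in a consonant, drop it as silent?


Word: "hamburger" (9 letters)
Left-to-right scan:
  [1] 'h' (letter)
  [2] 'a' (letter)
  [3] 'm' (letter)
  [4] 'b' (letter)
  [5] 'u' (letter)
  [6] 'r' (letter)
  [7] 'g' (letter)
  [8] 'e' (letter)
  [9] 'r' (letter)
Units from scan: 9
Sound units = 9 units


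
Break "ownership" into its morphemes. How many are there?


Word: "ownership"
Morphemes: own | -er | -ship
Each morpheme carries meaning
= 3 morphemes


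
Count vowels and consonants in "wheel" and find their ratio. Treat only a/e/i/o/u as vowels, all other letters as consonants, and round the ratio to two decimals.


Word: "wheel"
Vowels (a,e,i,o,u): 2
Consonants: 3
Ratio = 2/3
= 0.67


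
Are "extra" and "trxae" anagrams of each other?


Word 1: "extra" → sorted: aertx
Word 2: "trxae" → sorted: aertx
Same letters? aertx == aertx
Anagram = Yes


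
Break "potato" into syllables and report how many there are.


Word: "potato"
Syllable breakdown: po · ta · to
Counting: 3 parts
= 3 syllables


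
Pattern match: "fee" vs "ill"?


Pattern of "fee": [0, 1, 1]
Pattern of "ill": [0, 1, 1]
Patterns match
Same pattern = Yes


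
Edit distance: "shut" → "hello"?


Word 1: "shut" (length 4)
Word 2: "hello" (length 5)
One optimal edit sequence (insert/delete/substitute each cost 1):
  1. insert 'h'  (+1)
  2. substitute 's' -> 'e'  (+1)
  3. substitute 'h' -> 'l'  (+1)
  4. substitute 'u' -> 'l'  (+1)
  5. substitute 't' -> 'o'  (+1)
Total edit operations: 5
Edit distance = 5


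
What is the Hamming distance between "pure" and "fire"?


Comparing character by character (same length = 4):
  Pos 0: 'p' vs 'f' !=
  Pos 1: 'u' vs 'i' !=
  Pos 2: 'r' vs 'r' =
  Pos 3: 'e' vs 'e' =
Hamming distance = 2


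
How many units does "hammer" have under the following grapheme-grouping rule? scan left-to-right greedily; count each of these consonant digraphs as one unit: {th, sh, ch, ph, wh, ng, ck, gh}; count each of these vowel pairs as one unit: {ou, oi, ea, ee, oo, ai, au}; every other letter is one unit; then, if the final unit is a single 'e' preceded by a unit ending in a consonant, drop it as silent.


Word: "hammer" (6 letters)
Left-to-right scan:
  1. 'h' (letter)
  2. 'a' (letter)
  3. 'm' (letter)
  4. 'm' (letter)
  5. 'e' (letter)
  6. 'r' (letter)
Units from scan: 6
Sound units = 6 units


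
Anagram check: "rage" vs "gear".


Word 1: "rage" → sorted: aegr
Word 2: "gear" → sorted: aegr
Same letters? aegr == aegr
Anagram = Yes


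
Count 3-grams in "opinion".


Word: "opinion" (length 7)
Number of 3-grams = length - 3 + 1 = 7 - 3 + 1
= 5


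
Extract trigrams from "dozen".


Word: "dozen" (length 5)
Number of trigrams = 5 - 3 + 1 = 3
  Position 0: "doz"
  Position 1: "oze"
  Position 2: "zen"
Trigrams = "doz", "oze", "zen"


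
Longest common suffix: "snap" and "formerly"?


Word 1: "snap"
Word 2: "formerly"
Comparing from end:
  Pos -1: 'p' != 'y' (stop)
LCS = "" (length 0)


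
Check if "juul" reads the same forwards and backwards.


Word: "juul"
Reversed: "luuj"
Forward == Backward? juul != luuj
Palindrome = No


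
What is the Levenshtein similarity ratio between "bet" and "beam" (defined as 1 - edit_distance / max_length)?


Word 1: "bet" (length 3)
Word 2: "beam" (length 4)
One optimal edit sequence:
  1. keep 'b'
  2. keep 'e'
  3. insert 'a'  (+1)
  4. substitute 't' -> 'm'  (+1)
Edit distance = 2
Max length = max(3, 4) = 4
Similarity = 1 - 2/4
= 0.5000


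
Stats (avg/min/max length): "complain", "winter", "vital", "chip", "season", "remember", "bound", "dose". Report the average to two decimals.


Lengths: "complain"=8, "winter"=6, "vital"=5, "chip"=4, "season"=6, "remember"=8, "bound"=5, "dose"=4
Sum = 46, Count = 8
Average = 46/8 = 5.75
= avg=5.75, min=4, max=8


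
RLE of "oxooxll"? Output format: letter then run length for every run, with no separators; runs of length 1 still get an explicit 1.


String: "oxooxll"
Scanning for consecutive runs:
  'o' x 1
  'x' x 1
  'o' x 2
  'x' x 1
  'l' x 2
RLE = "o1x1o2x1l2"


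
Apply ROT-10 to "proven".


Word: "proven"
Shift: 10
Each letter → (letter + shift) mod 26:
  'p' (15) + 10 = 25 → 'z'
  'r' (17) + 10 = 1 → 'b'
  'o' (14) + 10 = 24 → 'y'
  'v' (21) + 10 = 5 → 'f'
  'e' (4) + 10 = 14 → 'o'
  'n' (13) + 10 = 23 → 'x'
Result = "zbyfox"


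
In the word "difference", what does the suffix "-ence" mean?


Suffix: -ence
Example: difference = differ + -ence
Meaning = state of


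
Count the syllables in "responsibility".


Word: "responsibility"
Syllable breakdown: re | spon | si | bil | i | ty
Counting: 6 parts
= 6 syllables


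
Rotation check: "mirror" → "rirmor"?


Word: "mirror", Candidate: "rirmor"
Method: check if candidate is substring of word+word
"mirrormirror" contains "rirmor"? No
Is rotation = No


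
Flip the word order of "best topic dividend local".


Original: "best topic dividend local"
Words (1..n): best | topic | dividend | local
Reversed (n..1): local | dividend | topic | best
Result = "local dividend topic best"


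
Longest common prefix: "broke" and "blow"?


Word 1: "broke"
Word 2: "blow"
Comparing from start:
  Pos 0: 'b' == 'b'
  Pos 1: 'r' != 'l' (stop)
LCP = "b" (length 1)


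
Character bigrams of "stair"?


Word: "stair" (length 5)
Number of bigrams = 5 - 2 + 1 = 4
  Position 0: "st"
  Position 1: "ta"
  Position 2: "ai"
  Position 3: "ir"
Bigrams = "st", "ta", "ai", "ir"


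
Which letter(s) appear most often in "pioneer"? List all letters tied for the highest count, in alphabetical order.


Word: "pioneer"
Letter counts:
  'e': 2
  'i': 1
  'n': 1
  'o': 1
  'p': 1
  'r': 1
Maximum count = 2
Most frequent = 'e' (2 times each)


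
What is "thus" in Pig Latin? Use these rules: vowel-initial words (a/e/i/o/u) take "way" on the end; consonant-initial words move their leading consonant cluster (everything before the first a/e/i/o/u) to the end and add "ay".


Word: "thus"
Starts with consonant(s) → move to end, add 'ay'
Consonant cluster: "th"
Pig Latin = "usthay"


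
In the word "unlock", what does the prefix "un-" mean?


Prefix: un-
Example: unlock (un- + lock)
Meaning = not / reverse


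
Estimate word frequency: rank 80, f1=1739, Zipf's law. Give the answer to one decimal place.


Zipf's law: f(r) = f(1) / r
f(1) = 1739
f(80) = 1739 / 80
= 21.7 occurrences


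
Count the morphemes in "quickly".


Word: "quickly"
Morphemes: quick / -ly
Each morpheme carries meaning
= 2 morphemes


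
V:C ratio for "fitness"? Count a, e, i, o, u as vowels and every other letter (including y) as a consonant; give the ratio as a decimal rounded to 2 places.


Word: "fitness"
Vowels (a,e,i,o,u): 2
Consonants: 5
Ratio = 2/5
= 0.40


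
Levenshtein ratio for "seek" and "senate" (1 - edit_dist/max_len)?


Word 1: "seek" (length 4)
Word 2: "senate" (length 6)
One optimal edit sequence:
  1. keep 's'
  2. keep 'e'
  3. insert 'n'  (+1)
  4. insert 'a'  (+1)
  5. substitute 'e' -> 't'  (+1)
  6. substitute 'k' -> 'e'  (+1)
Edit distance = 4
Max length = max(4, 6) = 6
Similarity = 1 - 4/6
= 0.3333


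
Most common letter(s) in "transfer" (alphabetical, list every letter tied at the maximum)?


Word: "transfer"
Letter counts:
  'a': 1
  'e': 1
  'f': 1
  'n': 1
  'r': 2
  's': 1
  't': 1
Maximum count = 2
Most frequent = 'r' (2 times each)


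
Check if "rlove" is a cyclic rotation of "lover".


Word: "lover", Candidate: "rlove"
Method: check if candidate is substring of word+word
"loverlover" contains "rlove"? Yes
Is rotation = Yes


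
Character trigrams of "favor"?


Word: "favor" (length 5)
Number of trigrams = 5 - 3 + 1 = 3
  Position 0: "fav"
  Position 1: "avo"
  Position 2: "vor"
Trigrams = "fav", "avo", "vor"


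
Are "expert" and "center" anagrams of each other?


Word 1: "expert" → sorted: eeprtx
Word 2: "center" → sorted: ceenrt
Same letters? eeprtx != ceenrt
Anagram = No


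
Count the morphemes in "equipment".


Word: "equipment"
Morphemes: equip / -ment
Each morpheme carries meaning
= 2 morphemes


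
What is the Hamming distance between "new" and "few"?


Comparing character by character (same length = 3):
  Pos 0: 'n' vs 'f' !=
  Pos 1: 'e' vs 'e' =
  Pos 2: 'w' vs 'w' =
Hamming distance = 1


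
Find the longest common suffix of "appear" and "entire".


Word 1: "appear"
Word 2: "entire"
Comparing from end:
  Pos -1: 'r' != 'e' (stop)
LCS = "" (length 0)


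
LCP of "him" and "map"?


Word 1: "him"
Word 2: "map"
Comparing from start:
  Pos 0: 'h' != 'm' (stop)
LCP = "" (length 0)


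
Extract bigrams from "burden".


Word: "burden" (length 6)
Number of bigrams = 6 - 2 + 1 = 5
  Position 0: "bu"
  Position 1: "ur"
  Position 2: "rd"
  Position 3: "de"
  Position 4: "en"
Bigrams = "bu", "ur", "rd", "de", "en"


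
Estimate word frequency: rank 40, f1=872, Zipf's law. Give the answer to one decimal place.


Zipf's law: f(r) = f(1) / r
f(1) = 872
f(40) = 872 / 40
= 21.8 occurrences


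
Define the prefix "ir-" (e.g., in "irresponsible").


Prefix: ir-
As in: irresponsible -> ir- + responsible
Meaning = not


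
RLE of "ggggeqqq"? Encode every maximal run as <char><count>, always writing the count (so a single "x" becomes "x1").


String: "ggggeqqq"
Scanning for consecutive runs:
  'g' x 4
  'e' x 1
  'q' x 3
RLE = "g4e1q3"


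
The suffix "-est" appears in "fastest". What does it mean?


Suffix: -est
As in: fastest -> fast + -est
Meaning = most


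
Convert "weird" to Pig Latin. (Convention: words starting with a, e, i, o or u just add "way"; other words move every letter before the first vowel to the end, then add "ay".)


Word: "weird"
Starts with consonant(s) → move to end, add 'ay'
Consonant cluster: "w"
Pig Latin = "eirdway"


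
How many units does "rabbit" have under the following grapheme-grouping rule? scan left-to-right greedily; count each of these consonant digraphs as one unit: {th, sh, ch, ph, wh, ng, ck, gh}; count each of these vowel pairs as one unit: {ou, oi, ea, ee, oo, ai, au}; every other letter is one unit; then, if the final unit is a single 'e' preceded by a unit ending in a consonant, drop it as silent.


Word: "rabbit" (6 letters)
Left-to-right scan:
  (1) 'r' (letter)
  (2) 'a' (letter)
  (3) 'b' (letter)
  (4) 'b' (letter)
  (5) 'i' (letter)
  (6) 't' (letter)
Units from scan: 6
Sound units = 6 units


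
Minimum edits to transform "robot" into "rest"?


Word 1: "robot" (length 5)
Word 2: "rest" (length 4)
One optimal edit sequence (insert/delete/substitute each cost 1):
  1. keep 'r'
  2. delete 'o'  (+1)
  3. substitute 'b' -> 'e'  (+1)
  4. substitute 'o' -> 's'  (+1)
  5. keep 't'
Total edit operations: 3
Edit distance = 3


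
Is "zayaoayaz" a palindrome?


Word: "zayaoayaz"
Reversed: "zayaoayaz"
Forward == Backward? zayaoayaz == zayaoayaz
Palindrome = Yes


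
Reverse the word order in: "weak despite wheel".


Original: "weak despite wheel"
Words (1..n): weak | despite | wheel
Reversed (n..1): wheel | despite | weak
Result = "wheel despite weak"


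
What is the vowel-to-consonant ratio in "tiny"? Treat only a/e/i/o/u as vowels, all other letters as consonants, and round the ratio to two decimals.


Word: "tiny"
Vowels (a,e,i,o,u): 1
Consonants: 3
Ratio = 1/3
= 0.33


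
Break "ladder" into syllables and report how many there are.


Word: "ladder"
Syllable breakdown: lad | der
Counting: 2 parts
= 2 syllables


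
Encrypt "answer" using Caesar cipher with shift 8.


Word: "answer"
Shift: 8
Each letter → (letter + shift) mod 26:
  'a' (0) + 8 = 8 → 'i'
  'n' (13) + 8 = 21 → 'v'
  's' (18) + 8 = 0 → 'a'
  'w' (22) + 8 = 4 → 'e'
  'e' (4) + 8 = 12 → 'm'
  'r' (17) + 8 = 25 → 'z'
Result = "ivaemz"


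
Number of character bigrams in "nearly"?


Word: "nearly" (length 6)
Number of 2-grams = length - 2 + 1 = 6 - 2 + 1
= 5


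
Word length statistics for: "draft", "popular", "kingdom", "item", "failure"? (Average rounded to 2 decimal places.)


Lengths: "draft"=5, "popular"=7, "kingdom"=7, "item"=4, "failure"=7
Sum = 30, Count = 5
Average = 30/5 = 6.00
= avg=6.00, min=4, max=7


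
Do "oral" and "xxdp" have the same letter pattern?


Pattern of "oral": [0, 1, 2, 3]
Pattern of "xxdp": [0, 0, 1, 2]
Patterns do not match
Same pattern = No


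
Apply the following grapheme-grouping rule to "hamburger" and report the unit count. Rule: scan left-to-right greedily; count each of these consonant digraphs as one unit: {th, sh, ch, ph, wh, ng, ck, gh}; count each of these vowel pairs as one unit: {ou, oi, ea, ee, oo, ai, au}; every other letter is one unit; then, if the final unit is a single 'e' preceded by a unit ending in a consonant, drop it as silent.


Word: "hamburger" (9 letters)
Left-to-right scan:
  [1] 'h' (letter)
  [2] 'a' (letter)
  [3] 'm' (letter)
  [4] 'b' (letter)
  [5] 'u' (letter)
  [6] 'r' (letter)
  [7] 'g' (letter)
  [8] 'e' (letter)
  [9] 'r' (letter)
Units from scan: 9
Sound units = 9 units


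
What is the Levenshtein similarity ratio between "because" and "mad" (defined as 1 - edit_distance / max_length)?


Word 1: "because" (length 7)
Word 2: "mad" (length 3)
One optimal edit sequence:
  1. delete 'b'  (+1)
  2. delete 'e'  (+1)
  3. substitute 'c' -> 'm'  (+1)
  4. keep 'a'
  5. delete 'u'  (+1)
  6. delete 's'  (+1)
  7. substitute 'e' -> 'd'  (+1)
Edit distance = 6
Max length = max(7, 3) = 7
Similarity = 1 - 6/7
= 0.1429


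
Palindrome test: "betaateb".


Word: "betaateb"
Reversed: "betaateb"
Forward == Backward? betaateb == betaateb
Palindrome = Yes


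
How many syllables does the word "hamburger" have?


Word: "hamburger"
Syllable breakdown: ham · bur · ger
Counting: 3 parts
= 3 syllables


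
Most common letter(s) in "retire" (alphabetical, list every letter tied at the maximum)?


Word: "retire"
Letter counts:
  'e': 2
  'i': 1
  'r': 2
  't': 1
Maximum count = 2
Most frequent = 'e', 'r' (2 times each)


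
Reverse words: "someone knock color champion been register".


Original: "someone knock color champion been register"
Words (1..n): someone | knock | color | champion | been | register
Reversed (n..1): register | been | champion | color | knock | someone
Result = "register been champion color knock someone"


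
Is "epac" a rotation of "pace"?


Word: "pace", Candidate: "epac"
Method: check if candidate is substring of word+word
"pacepace" contains "epac"? Yes
Is rotation = Yes


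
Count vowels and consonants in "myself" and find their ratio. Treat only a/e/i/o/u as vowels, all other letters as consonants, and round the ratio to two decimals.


Word: "myself"
Vowels (a,e,i,o,u): 1
Consonants: 5
Ratio = 1/5
= 0.20


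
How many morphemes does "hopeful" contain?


Word: "hopeful"
Morphemes: hope + -ful
Each morpheme carries meaning
= 2 morphemes


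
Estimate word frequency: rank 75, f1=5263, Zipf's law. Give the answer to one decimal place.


Zipf's law: f(r) = f(1) / r
f(1) = 5263
f(75) = 5263 / 75
= 70.2 occurrences


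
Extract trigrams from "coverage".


Word: "coverage" (length 8)
Number of trigrams = 8 - 3 + 1 = 6
  Position 0: "cov"
  Position 1: "ove"
  Position 2: "ver"
  Position 3: "era"
  Position 4: "rag"
  Position 5: "age"
Trigrams = "cov", "ove", "ver", "era", "rag", "age"


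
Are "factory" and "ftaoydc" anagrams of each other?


Word 1: "factory" → sorted: acforty
Word 2: "ftaoydc" → sorted: acdfoty
Same letters? acforty != acdfoty
Anagram = No


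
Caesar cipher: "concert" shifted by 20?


Word: "concert"
Shift: 20
Each letter → (letter + shift) mod 26:
  'c' (2) + 20 = 22 → 'w'
  'o' (14) + 20 = 8 → 'i'
  'n' (13) + 20 = 7 → 'h'
  'c' (2) + 20 = 22 → 'w'
  'e' (4) + 20 = 24 → 'y'
  'r' (17) + 20 = 11 → 'l'
  't' (19) + 20 = 13 → 'n'
Result = "wihwyln"


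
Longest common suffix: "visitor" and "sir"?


Word 1: "visitor"
Word 2: "sir"
Comparing from end:
  Pos -1: 'r' == 'r'
  Pos -2: 'o' != 'i' (stop)
LCS = "r" (length 1)


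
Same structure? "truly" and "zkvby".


Pattern of "truly": [0, 1, 2, 3, 4]
Pattern of "zkvby": [0, 1, 2, 3, 4]
Patterns match
Same pattern = Yes


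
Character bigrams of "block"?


Word: "block" (length 5)
Number of bigrams = 5 - 2 + 1 = 4
  Position 0: "bl"
  Position 1: "lo"
  Position 2: "oc"
  Position 3: "ck"
Bigrams = "bl", "lo", "oc", "ck"


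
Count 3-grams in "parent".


Word: "parent" (length 6)
Number of 3-grams = length - 3 + 1 = 6 - 3 + 1
= 4


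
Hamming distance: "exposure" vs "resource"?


Comparing character by character (same length = 8):
  Pos 0: 'e' vs 'r' !=
  Pos 1: 'x' vs 'e' !=
  Pos 2: 'p' vs 's' !=
  Pos 3: 'o' vs 'o' =
  Pos 4: 's' vs 'u' !=
  Pos 5: 'u' vs 'r' !=
  Pos 6: 'r' vs 'c' !=
  Pos 7: 'e' vs 'e' =
Hamming distance = 6


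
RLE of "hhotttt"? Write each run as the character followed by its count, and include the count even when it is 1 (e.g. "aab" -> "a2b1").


String: "hhotttt"
Scanning for consecutive runs:
  'h' x 2
  'o' x 1
  't' x 4
RLE = "h2o1t4"


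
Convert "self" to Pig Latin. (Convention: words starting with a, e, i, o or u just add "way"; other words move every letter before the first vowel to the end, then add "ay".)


Word: "self"
Starts with consonant(s) → move to end, add 'ay'
Consonant cluster: "s"
Pig Latin = "elfsay"


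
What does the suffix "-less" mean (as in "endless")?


Suffix: -less
As in: endless -> end + -less
Meaning = without


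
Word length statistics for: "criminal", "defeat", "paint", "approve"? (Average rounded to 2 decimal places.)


Lengths: "criminal"=8, "defeat"=6, "paint"=5, "approve"=7
Sum = 26, Count = 4
Average = 26/4 = 6.50
= avg=6.50, min=5, max=8


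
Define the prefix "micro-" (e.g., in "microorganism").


Prefix: micro-
As in: microorganism -> micro- + organism
Meaning = small


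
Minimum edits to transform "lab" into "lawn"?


Word 1: "lab" (length 3)
Word 2: "lawn" (length 4)
One optimal edit sequence (insert/delete/substitute each cost 1):
  1. keep 'l'
  2. keep 'a'
  3. insert 'w'  (+1)
  4. substitute 'b' -> 'n'  (+1)
Total edit operations: 2
Edit distance = 2


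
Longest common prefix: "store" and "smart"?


Word 1: "store"
Word 2: "smart"
Comparing from start:
  Pos 0: 's' == 's'
  Pos 1: 't' != 'm' (stop)
LCP = "s" (length 1)


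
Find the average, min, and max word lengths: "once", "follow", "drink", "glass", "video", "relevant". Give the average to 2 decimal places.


Lengths: "once"=4, "follow"=6, "drink"=5, "glass"=5, "video"=5, "relevant"=8
Sum = 33, Count = 6
Average = 33/6 = 5.50
= avg=5.50, min=4, max=8
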